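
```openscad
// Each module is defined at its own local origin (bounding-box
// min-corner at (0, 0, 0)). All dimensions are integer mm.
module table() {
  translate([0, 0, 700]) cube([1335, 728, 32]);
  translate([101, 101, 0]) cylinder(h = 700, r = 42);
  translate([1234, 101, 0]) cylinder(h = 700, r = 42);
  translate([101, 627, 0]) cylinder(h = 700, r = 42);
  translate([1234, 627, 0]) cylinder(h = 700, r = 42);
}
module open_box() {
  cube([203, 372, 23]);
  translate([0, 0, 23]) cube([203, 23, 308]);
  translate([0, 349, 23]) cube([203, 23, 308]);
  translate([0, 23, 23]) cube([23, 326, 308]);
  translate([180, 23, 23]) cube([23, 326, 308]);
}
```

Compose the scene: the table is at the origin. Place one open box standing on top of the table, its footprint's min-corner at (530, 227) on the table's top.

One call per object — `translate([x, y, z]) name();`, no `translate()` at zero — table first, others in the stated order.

table();
translate([530, 227, 732]) open_box();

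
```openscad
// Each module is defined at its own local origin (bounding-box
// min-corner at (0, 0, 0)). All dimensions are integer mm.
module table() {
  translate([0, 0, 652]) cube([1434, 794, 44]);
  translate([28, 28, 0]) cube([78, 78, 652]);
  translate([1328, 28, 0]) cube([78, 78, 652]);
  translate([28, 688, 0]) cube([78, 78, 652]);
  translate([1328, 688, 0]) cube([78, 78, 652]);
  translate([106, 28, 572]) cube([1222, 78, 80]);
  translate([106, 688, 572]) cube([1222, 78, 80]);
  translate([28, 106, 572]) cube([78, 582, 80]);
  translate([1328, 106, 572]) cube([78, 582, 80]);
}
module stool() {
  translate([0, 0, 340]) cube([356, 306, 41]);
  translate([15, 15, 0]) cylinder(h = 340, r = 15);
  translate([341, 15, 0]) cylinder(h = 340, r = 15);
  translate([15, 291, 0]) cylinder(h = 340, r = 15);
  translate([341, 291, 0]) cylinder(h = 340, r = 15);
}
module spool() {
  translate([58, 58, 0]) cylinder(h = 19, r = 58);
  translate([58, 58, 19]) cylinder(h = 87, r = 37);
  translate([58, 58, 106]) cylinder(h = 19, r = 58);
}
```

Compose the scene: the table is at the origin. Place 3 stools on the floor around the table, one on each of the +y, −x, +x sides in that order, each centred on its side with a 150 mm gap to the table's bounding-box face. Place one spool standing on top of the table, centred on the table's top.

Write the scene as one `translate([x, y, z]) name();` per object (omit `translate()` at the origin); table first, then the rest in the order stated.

table();
translate([539, 944, 0]) stool();
translate([-506, 244, 0]) stool();
translate([1584, 244, 0]) stool();
translate([659, 339, 696]) spool();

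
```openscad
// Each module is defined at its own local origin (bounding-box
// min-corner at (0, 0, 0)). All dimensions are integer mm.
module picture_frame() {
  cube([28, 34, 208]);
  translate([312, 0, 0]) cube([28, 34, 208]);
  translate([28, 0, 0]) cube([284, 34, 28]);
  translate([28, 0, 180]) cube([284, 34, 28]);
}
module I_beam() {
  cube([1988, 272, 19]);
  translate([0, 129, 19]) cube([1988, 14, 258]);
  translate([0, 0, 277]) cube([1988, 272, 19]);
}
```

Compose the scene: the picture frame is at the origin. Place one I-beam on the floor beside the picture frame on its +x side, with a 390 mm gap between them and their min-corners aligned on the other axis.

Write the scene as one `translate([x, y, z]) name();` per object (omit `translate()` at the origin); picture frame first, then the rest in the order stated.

picture_frame();
translate([730, 0, 0]) I_beam();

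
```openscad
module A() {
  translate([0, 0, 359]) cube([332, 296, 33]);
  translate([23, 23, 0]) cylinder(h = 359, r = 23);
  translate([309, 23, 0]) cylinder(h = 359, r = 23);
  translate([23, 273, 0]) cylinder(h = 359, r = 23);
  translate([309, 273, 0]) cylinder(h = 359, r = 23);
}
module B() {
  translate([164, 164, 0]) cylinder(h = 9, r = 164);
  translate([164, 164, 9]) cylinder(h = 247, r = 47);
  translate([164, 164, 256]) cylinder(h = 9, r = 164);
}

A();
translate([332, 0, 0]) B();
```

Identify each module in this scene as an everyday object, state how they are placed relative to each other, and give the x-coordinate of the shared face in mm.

A is a stool. B is a spool. The spool is against the stool's +x side, with their −y faces flush. The x-coordinate of the shared face is 332 mm.

The stool's +x face and the spool's −x face are both at x = 332 mm.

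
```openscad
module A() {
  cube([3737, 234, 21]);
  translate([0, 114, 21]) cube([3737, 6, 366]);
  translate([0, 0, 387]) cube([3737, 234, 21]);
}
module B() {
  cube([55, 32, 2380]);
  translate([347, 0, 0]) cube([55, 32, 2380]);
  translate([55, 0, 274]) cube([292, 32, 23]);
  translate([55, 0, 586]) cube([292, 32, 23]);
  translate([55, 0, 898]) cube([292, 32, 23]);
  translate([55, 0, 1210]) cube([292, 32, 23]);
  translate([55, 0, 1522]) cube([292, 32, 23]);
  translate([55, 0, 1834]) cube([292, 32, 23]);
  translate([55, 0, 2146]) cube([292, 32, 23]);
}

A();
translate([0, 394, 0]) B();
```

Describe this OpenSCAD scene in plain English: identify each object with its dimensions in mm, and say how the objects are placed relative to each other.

A is an I-beam lying along x, 3737 mm long. Overall section height 408 mm. Two flanges 234 mm wide (y) and 21 mm thick, one on the floor and one at the top; a web 6 mm thick runs between them, centred on the flange width.

B is a wooden ladder with two side rails of 55×32 mm section and 2380 mm height, set 402 mm apart overall. Between them run 7 rectangular rungs (32 mm deep, 23 mm thick), front faces flush with the rails' −y face. The bottom of the first rung is 274 mm above the floor and each subsequent rung is 312 mm higher than the one below.

The ladder is on the floor beside the I-beam on its +y side.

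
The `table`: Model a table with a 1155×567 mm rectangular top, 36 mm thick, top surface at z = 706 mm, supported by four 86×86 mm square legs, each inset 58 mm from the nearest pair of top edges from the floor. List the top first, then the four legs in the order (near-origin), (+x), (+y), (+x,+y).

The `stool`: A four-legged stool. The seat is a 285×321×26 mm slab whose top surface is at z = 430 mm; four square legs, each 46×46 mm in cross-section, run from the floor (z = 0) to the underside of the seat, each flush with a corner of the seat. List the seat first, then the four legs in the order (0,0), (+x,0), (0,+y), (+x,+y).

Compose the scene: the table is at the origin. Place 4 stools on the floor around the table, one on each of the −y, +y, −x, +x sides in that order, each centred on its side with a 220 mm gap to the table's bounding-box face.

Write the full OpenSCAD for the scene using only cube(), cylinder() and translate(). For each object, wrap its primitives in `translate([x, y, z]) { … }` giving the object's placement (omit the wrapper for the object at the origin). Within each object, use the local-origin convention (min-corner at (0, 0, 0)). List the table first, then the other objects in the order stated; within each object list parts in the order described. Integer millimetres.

translate([0, 0, 670]) cube([1155, 567, 36]);
translate([58, 58, 0]) cube([86, 86, 670]);
translate([1011, 58, 0]) cube([86, 86, 670]);
translate([58, 423, 0]) cube([86, 86, 670]);
translate([1011, 423, 0]) cube([86, 86, 670]);
translate([435, -541, 0]) {
  translate([0, 0, 404]) cube([285, 321, 26]);
  cube([46, 46, 404]);
  translate([239, 0, 0]) cube([46, 46, 404]);
  translate([0, 275, 0]) cube([46, 46, 404]);
  translate([239, 275, 0]) cube([46, 46, 404]);
}
translate([435, 787, 0]) {
  translate([0, 0, 404]) cube([285, 321, 26]);
  cube([46, 46, 404]);
  translate([239, 0, 0]) cube([46, 46, 404]);
  translate([0, 275, 0]) cube([46, 46, 404]);
  translate([239, 275, 0]) cube([46, 46, 404]);
}
translate([-505, 123, 0]) {
  translate([0, 0, 404]) cube([285, 321, 26]);
  cube([46, 46, 404]);
  translate([239, 0, 0]) cube([46, 46, 404]);
  translate([0, 275, 0]) cube([46, 46, 404]);
  translate([239, 275, 0]) cube([46, 46, 404]);
}
translate([1375, 123, 0]) {
  translate([0, 0, 404]) cube([285, 321, 26]);
  cube([46, 46, 404]);
  translate([239, 0, 0]) cube([46, 46, 404]);
  translate([0, 275, 0]) cube([46, 46, 404]);
  translate([239, 275, 0]) cube([46, 46, 404]);
}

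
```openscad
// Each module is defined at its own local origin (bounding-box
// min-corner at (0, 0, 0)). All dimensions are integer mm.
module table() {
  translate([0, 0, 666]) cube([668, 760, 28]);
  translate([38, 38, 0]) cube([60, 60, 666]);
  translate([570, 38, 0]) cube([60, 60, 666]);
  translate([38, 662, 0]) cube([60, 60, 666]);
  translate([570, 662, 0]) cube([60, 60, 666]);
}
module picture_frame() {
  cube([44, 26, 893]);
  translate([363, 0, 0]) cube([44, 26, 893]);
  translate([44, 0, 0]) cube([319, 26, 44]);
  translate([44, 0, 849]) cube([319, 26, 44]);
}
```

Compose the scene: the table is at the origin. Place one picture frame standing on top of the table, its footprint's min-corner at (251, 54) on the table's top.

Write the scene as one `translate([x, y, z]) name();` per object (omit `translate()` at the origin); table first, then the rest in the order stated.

table();
translate([251, 54, 694]) picture_frame();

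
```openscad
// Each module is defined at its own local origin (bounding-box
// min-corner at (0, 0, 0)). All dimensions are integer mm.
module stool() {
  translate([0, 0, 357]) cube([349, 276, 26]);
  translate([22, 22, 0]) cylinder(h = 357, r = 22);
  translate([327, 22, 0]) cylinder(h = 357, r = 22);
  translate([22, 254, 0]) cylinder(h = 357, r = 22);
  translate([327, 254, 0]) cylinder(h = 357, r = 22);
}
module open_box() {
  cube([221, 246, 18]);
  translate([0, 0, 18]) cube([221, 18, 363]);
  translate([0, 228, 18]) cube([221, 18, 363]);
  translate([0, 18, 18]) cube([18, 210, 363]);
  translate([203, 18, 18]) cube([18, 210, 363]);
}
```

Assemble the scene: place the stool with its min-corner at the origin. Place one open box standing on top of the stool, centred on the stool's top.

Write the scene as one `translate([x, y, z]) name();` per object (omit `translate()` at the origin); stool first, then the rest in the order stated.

stool();
translate([64, 15, 383]) open_box();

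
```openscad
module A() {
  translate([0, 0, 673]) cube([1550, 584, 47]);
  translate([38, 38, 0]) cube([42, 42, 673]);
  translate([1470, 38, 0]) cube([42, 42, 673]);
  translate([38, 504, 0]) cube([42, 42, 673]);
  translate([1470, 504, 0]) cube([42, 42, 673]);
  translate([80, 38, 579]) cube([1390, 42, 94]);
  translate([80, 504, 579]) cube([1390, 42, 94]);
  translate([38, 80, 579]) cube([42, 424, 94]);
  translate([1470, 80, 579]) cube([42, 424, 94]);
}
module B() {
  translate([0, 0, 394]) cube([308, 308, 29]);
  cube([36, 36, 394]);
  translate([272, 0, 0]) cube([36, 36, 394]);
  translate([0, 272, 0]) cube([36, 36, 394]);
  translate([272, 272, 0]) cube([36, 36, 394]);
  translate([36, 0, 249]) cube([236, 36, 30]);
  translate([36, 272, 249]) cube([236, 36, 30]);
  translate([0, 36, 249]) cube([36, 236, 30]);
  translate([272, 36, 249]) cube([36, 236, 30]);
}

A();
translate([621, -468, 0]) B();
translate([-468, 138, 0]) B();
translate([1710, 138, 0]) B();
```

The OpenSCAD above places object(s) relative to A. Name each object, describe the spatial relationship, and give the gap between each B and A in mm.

A is a table. B is a stool. Three stools sit around the table at the −y, −x, +x sides. The gap between each stool and the table is 160 mm.

Each stool's nearest face is 160 mm from the table's bounding box.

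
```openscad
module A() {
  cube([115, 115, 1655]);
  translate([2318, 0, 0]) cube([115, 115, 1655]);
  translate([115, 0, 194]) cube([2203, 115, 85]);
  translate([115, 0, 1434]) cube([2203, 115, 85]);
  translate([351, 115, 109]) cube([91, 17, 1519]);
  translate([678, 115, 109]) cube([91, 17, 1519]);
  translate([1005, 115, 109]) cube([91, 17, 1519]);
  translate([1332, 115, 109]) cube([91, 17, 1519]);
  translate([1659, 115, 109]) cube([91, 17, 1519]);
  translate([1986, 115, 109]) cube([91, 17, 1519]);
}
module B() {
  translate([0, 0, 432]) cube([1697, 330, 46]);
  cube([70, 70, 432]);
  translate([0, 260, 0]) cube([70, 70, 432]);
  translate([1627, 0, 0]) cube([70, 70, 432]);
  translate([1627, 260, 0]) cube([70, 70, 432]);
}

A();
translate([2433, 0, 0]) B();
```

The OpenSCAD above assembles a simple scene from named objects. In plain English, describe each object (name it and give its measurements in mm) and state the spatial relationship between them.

A is a fence section. Two 115×115 mm posts, 1655 mm tall, stand on the floor with a clear span of 2203 mm between their inner faces. Two horizontal rails of 115×85 mm section span the gap between the posts with their undersides at z = 194 mm and z = 1434 mm, flush with the posts' −y face. 6 pickets, each 91 mm wide, 17 mm thick and 1519 mm tall, are fixed to the +y face of the rails with their bottoms at z = 109 mm, evenly spaced across the span with equal gaps (rounded down to the nearest mm) at the −x end and between each pair — any rounding remainder accumulates at the +x end.

B is a long wooden bench with a 1697 mm (x) × 330 mm (y) seat, 46 mm thick, its top surface 478 mm above the floor. Four 70 mm square legs at the seat corners, flush with the edges, run from z = 0 to the seat underside.

The bench is against the fence section's +x side, with their −y faces flush.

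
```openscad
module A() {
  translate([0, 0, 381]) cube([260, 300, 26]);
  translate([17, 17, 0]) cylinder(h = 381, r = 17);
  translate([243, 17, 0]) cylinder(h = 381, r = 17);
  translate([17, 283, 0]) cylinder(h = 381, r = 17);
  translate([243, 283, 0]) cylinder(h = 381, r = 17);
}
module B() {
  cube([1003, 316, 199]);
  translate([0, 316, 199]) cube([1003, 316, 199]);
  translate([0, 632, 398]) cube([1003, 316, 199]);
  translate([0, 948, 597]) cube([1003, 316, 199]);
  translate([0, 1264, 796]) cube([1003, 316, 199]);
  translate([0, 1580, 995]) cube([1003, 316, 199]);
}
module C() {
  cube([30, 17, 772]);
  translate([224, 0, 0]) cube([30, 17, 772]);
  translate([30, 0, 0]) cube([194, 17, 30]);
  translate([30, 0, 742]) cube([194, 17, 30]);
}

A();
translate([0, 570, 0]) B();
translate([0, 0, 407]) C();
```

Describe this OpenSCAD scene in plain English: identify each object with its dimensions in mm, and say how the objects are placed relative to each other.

A is a simple wooden stool: a rectangular seat 260 mm (x) by 300 mm (y), 26 mm thick, top face at z = 407 mm, on four round legs, each 34 mm in diameter. The legs rest on z = 0, each leg's axis is inset half a diameter from the nearest pair of seat edges (so the leg's bounding box is flush with the corner).

B is a straight staircase of 6 solid steps. Each step is 1003 mm wide (x), 316 mm deep (y, the going) and 199 mm tall (the rise). The first step rests on the floor; each subsequent step sits one going further in +y and one rise higher in +z, directly behind and above the previous step with no overlap.

C is a rectangular picture frame lying in the x–z plane (depth along y). The opening is 194 mm wide (x) by 712 mm tall (z), surrounded by a border 30 mm wide on all four sides. The frame is 17 mm deep and is made of two full-height vertical stiles with two horizontal rails fitted between them.

The staircase is on the floor beside the stool on its +y side. The picture frame is on top of the stool.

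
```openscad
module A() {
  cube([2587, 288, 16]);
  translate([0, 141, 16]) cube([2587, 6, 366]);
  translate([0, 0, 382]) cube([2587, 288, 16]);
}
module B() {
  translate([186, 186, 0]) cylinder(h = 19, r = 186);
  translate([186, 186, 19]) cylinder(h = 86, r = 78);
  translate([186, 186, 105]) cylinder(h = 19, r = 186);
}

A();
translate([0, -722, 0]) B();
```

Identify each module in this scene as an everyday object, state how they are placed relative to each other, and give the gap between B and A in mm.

A is an I-beam. B is a spool. The spool is on the floor beside the I-beam on its −y side. The gap between the spool and the I-beam is 350 mm.

The spool's nearest face is 350 mm from the I-beam's −y face.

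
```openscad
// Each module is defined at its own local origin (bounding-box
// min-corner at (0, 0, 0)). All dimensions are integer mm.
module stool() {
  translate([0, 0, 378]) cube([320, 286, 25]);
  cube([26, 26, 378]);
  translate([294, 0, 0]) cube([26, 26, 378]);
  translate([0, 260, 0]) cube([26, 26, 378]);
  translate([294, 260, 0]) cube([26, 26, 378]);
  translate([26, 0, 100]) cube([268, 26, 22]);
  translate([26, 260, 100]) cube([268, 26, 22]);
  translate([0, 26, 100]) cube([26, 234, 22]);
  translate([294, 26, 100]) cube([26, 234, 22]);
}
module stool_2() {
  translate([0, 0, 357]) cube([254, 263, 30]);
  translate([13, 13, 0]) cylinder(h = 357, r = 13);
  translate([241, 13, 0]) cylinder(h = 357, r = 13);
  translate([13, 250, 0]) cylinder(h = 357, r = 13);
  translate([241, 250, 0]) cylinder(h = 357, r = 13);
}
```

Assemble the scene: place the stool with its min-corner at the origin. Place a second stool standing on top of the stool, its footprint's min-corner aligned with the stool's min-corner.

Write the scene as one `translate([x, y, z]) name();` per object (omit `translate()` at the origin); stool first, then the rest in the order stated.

stool();
translate([0, 0, 403]) stool_2();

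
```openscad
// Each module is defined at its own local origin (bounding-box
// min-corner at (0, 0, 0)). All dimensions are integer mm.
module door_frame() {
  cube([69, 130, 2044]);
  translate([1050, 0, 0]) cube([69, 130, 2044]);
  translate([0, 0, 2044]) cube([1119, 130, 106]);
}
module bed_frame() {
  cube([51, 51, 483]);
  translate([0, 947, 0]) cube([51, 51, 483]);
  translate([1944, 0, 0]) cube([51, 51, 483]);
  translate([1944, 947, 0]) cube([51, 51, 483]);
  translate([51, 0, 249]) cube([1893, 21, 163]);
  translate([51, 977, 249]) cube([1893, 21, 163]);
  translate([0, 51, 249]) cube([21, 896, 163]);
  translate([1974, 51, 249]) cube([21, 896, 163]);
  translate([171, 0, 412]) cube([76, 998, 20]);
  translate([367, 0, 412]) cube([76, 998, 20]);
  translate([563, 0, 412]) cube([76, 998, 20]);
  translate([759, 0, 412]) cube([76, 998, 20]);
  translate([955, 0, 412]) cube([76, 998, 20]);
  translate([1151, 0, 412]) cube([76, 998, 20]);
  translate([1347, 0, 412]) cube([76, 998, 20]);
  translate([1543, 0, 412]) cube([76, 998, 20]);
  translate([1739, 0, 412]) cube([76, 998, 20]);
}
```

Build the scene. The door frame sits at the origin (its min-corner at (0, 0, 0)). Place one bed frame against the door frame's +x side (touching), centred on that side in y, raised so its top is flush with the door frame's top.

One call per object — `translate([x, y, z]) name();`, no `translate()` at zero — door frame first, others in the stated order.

door_frame();
translate([1119, -434, 1667]) bed_frame();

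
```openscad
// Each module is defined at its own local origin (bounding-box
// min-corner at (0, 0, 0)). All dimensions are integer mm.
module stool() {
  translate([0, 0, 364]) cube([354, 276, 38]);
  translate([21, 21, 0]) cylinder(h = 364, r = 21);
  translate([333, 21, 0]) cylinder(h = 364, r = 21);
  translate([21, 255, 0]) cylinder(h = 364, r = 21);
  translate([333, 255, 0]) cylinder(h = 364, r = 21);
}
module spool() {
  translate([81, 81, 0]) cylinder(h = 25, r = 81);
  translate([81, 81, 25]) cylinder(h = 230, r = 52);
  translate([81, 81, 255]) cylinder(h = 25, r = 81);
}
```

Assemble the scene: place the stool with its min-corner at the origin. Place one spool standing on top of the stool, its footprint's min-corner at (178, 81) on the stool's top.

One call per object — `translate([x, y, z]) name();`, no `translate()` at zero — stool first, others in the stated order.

stool();
translate([178, 81, 402]) spool();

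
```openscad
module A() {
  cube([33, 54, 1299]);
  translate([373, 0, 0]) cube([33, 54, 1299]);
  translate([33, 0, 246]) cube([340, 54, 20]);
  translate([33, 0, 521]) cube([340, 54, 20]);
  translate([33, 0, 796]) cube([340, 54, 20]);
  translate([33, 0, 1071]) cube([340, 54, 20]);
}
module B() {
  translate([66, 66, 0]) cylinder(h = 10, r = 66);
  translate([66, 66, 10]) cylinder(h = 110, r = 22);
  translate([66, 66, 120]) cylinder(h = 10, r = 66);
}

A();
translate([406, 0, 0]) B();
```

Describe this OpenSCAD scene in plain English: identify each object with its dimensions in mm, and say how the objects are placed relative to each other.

A is a straight ladder. Two 33×54 mm vertical rails, 1299 mm tall, stand 406 mm apart (outside-to-outside) with their front faces coplanar on the −y side. 4 rungs, each 54 mm deep and 20 mm tall, span between the inner faces of the rails, front faces flush with the rails. The lowest rung's underside is at z = 246 mm and rungs are spaced 275 mm apart (underside to underside).

B is a spool: two coaxial disc flanges of radius 66 mm and thickness 10 mm, joined by a core cylinder of radius 22 mm and height 110 mm. The lower flange rests on z = 0 and the three cylinders share a vertical axis.

The spool is against the ladder's +x side, with their −y faces flush.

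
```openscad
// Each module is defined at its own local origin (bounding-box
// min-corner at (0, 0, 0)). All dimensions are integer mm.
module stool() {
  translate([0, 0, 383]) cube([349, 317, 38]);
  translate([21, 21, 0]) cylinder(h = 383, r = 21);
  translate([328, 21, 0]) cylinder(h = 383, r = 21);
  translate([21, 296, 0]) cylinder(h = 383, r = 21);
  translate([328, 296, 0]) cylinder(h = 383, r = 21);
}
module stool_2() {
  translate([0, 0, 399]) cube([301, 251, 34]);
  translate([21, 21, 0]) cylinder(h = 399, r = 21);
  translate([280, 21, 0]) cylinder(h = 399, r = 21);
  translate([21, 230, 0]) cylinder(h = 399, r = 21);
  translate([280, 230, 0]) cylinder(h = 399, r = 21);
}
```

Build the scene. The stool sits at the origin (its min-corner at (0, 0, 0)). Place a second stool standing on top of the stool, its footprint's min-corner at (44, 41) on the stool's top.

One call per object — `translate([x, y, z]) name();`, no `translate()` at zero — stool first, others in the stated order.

stool();
translate([44, 41, 421]) stool_2();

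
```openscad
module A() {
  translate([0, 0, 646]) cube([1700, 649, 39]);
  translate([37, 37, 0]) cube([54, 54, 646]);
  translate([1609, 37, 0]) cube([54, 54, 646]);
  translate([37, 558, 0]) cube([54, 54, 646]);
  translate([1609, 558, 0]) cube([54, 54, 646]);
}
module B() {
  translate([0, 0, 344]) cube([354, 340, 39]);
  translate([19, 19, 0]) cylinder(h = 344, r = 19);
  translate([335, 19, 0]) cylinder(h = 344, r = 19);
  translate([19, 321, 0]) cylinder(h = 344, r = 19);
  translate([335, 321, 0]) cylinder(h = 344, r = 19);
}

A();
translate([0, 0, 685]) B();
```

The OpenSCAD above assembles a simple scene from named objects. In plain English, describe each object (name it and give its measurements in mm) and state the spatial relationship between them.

A is a table: top 1700 mm (x) × 649 mm (y), 39 mm thick, upper face at z = 685 mm, on four 54×54 mm square legs, each inset 37 mm from the nearest pair of top edges, running from z = 0 to the bottom of the top.

B is a four-legged stool. The seat is a 354×340×39 mm slab whose top surface is at z = 383 mm; four round legs, each 38 mm in diameter, run from the floor (z = 0) to the underside of the seat, each leg's axis is inset half a diameter from the nearest pair of seat edges (so the leg's bounding box is flush with the corner).

The stool is on top of the table.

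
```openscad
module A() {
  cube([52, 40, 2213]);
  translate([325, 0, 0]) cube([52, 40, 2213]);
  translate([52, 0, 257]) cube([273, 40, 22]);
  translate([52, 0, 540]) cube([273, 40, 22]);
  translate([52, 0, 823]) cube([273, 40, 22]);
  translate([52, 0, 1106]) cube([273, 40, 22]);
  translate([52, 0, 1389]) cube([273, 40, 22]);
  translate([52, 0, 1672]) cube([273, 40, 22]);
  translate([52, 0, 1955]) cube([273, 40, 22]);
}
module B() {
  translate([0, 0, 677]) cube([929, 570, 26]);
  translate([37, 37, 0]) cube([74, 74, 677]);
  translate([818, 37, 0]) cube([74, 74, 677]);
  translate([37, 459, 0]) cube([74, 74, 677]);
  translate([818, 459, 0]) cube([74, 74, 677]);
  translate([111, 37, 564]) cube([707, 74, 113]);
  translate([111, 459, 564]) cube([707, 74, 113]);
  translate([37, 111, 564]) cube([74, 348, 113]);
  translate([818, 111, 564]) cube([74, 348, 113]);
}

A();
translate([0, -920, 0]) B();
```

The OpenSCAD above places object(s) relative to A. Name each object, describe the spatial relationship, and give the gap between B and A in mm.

The table's nearest face is 350 mm from the ladder's −y face.

A is a ladder. B is a table. The table is on the floor beside the ladder on its −y side. The gap between the table and the ladder is 350 mm.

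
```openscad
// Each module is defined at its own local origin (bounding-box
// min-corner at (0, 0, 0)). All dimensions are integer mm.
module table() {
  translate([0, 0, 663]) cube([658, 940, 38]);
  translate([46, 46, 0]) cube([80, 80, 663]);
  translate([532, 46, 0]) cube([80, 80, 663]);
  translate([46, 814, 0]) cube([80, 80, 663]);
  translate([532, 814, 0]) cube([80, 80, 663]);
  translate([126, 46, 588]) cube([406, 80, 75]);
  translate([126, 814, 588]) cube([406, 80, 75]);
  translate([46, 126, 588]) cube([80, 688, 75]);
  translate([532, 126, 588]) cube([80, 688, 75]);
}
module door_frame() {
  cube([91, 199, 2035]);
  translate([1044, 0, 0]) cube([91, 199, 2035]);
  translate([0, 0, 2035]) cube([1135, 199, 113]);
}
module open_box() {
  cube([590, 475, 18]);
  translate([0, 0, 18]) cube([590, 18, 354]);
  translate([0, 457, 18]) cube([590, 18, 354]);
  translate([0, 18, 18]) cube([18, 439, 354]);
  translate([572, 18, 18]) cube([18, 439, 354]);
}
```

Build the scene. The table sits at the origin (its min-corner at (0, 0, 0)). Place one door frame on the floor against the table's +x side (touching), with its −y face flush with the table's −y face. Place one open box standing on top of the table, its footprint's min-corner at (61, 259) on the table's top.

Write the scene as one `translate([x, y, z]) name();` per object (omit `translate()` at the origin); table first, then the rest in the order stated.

table();
translate([658, 0, 0]) door_frame();
translate([61, 259, 701]) open_box();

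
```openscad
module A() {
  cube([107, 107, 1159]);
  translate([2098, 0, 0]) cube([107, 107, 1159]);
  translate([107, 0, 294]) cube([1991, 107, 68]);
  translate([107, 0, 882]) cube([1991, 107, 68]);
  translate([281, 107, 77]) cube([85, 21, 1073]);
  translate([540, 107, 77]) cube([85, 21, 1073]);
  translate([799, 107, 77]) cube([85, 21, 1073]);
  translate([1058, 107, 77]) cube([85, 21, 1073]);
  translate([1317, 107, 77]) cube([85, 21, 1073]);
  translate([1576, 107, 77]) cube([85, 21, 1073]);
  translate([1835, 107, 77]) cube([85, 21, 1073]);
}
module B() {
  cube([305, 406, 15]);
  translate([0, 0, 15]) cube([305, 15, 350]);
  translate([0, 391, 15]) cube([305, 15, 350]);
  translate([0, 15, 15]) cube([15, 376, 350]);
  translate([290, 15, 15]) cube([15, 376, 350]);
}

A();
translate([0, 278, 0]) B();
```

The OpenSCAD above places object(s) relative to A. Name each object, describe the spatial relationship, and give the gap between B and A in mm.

A is a fence section. B is an open box. The open box is on the floor beside the fence section on its +y side. The gap between the open box and the fence section is 150 mm.

The open box's nearest face is 150 mm from the fence section's +y face.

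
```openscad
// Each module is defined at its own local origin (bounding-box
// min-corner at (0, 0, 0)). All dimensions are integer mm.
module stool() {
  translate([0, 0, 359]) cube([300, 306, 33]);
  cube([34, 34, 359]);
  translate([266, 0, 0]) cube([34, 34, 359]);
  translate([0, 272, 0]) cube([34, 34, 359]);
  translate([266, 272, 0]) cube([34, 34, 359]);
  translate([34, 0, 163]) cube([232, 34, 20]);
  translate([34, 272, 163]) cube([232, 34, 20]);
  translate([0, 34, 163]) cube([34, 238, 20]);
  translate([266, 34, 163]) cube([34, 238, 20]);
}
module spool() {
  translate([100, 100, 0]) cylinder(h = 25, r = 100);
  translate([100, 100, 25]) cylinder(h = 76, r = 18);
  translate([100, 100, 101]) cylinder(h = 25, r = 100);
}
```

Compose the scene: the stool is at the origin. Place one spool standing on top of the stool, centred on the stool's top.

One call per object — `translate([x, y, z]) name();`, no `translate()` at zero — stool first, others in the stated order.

stool();
translate([50, 53, 392]) spool();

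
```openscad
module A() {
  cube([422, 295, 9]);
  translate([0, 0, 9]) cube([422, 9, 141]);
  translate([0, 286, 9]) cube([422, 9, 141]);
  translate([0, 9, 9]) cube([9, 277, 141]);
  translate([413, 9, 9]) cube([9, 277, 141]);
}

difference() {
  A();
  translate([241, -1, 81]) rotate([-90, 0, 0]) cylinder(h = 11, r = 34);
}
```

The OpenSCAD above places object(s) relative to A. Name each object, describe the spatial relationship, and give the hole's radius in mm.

A is an open box. The open box has a circular hole through its front wall. The hole's radius is 34 mm.

The subtracted cylinder has r = 34 mm.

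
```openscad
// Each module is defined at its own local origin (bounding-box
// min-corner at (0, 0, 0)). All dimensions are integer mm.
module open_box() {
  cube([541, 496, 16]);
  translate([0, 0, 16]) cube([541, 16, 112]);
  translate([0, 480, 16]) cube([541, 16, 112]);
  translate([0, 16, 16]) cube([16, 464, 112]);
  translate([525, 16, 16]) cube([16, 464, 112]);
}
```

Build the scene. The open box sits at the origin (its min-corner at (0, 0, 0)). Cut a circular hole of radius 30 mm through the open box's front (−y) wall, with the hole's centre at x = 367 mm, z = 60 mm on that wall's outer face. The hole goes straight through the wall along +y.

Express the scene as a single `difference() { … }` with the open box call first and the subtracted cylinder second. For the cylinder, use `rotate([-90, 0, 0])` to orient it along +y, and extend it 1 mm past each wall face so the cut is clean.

difference() {
  open_box();
  translate([367, -1, 60]) rotate([-90, 0, 0]) cylinder(h = 18, r = 30);
}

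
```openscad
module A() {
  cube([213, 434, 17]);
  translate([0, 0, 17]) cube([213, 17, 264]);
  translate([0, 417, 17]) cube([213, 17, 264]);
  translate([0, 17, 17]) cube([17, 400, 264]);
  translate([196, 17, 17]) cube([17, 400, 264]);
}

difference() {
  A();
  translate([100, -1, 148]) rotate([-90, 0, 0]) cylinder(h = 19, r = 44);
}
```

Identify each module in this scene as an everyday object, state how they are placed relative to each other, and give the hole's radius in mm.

A is an open box. The open box has a circular hole through its front wall. The hole's radius is 44 mm.

The subtracted cylinder has r = 44 mm.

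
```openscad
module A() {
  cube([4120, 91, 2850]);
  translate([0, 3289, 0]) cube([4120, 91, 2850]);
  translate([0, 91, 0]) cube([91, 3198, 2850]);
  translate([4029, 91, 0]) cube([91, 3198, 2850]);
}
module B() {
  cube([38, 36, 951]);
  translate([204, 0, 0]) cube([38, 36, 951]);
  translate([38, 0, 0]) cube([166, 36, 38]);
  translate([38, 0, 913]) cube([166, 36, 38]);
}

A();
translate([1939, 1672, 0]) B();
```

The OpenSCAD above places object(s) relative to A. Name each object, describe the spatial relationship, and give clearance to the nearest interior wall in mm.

A is a house frame. B is a picture frame. The picture frame sits inside the house frame, centred. The clearance to the nearest interior wall is 1581 mm.

Clearances: x = 1848, y = 1581; minimum 1581 mm.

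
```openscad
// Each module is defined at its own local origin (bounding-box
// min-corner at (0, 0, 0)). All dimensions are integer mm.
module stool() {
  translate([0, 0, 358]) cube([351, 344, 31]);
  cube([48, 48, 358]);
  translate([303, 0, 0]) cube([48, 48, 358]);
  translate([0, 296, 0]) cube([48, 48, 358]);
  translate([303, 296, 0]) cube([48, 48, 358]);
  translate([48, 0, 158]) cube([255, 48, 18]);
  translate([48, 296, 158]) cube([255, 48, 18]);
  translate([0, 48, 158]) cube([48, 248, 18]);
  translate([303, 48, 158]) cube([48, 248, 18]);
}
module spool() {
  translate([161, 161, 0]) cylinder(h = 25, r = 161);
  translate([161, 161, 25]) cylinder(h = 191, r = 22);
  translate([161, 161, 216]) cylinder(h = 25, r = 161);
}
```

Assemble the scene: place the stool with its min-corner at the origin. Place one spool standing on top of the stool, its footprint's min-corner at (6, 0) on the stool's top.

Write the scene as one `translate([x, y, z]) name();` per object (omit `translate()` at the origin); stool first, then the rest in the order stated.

stool();
translate([6, 0, 389]) spool();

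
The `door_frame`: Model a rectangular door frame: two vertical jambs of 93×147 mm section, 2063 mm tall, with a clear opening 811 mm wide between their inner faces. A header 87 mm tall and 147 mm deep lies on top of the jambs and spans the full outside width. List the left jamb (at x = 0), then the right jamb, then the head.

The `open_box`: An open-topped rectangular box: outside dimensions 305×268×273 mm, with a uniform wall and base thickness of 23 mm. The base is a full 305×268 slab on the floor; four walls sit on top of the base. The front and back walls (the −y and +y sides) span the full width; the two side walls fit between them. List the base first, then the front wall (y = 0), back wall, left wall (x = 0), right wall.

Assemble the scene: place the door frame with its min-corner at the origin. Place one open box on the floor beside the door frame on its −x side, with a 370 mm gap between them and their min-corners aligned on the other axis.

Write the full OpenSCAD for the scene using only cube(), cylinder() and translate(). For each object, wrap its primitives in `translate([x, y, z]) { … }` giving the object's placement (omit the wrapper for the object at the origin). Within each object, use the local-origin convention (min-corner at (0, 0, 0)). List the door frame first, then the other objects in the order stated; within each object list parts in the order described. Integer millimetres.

cube([93, 147, 2063]);
translate([904, 0, 0]) cube([93, 147, 2063]);
translate([0, 0, 2063]) cube([997, 147, 87]);
translate([-675, 0, 0]) {
  cube([305, 268, 23]);
  translate([0, 0, 23]) cube([305, 23, 250]);
  translate([0, 245, 23]) cube([305, 23, 250]);
  translate([0, 23, 23]) cube([23, 222, 250]);
  translate([282, 23, 23]) cube([23, 222, 250]);
}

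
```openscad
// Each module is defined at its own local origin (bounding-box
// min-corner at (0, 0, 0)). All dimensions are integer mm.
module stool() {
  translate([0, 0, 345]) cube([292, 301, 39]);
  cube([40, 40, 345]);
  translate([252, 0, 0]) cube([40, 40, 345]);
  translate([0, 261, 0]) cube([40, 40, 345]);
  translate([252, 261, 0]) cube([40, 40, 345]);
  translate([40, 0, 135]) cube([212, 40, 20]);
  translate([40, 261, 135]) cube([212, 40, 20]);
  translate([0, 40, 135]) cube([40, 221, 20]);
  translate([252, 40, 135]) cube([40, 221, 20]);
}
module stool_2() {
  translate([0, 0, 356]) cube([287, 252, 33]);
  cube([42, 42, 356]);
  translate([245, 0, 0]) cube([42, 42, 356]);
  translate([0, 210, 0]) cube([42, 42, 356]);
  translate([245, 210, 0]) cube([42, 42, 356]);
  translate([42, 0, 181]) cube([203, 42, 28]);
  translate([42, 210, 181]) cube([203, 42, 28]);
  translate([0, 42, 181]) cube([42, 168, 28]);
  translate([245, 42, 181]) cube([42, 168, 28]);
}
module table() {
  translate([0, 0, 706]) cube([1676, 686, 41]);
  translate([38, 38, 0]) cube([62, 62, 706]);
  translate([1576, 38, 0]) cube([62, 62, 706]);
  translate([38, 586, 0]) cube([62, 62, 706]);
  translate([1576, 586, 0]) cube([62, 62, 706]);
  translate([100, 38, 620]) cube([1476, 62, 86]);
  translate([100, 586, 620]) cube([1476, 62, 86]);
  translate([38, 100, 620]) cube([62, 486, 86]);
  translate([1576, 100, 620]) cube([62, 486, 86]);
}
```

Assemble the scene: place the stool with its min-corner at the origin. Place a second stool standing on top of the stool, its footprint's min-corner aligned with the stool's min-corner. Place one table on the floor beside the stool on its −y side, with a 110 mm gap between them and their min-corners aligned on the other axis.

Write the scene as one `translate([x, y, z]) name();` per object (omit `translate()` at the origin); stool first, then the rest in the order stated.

stool();
translate([0, 0, 384]) stool_2();
translate([0, -796, 0]) table();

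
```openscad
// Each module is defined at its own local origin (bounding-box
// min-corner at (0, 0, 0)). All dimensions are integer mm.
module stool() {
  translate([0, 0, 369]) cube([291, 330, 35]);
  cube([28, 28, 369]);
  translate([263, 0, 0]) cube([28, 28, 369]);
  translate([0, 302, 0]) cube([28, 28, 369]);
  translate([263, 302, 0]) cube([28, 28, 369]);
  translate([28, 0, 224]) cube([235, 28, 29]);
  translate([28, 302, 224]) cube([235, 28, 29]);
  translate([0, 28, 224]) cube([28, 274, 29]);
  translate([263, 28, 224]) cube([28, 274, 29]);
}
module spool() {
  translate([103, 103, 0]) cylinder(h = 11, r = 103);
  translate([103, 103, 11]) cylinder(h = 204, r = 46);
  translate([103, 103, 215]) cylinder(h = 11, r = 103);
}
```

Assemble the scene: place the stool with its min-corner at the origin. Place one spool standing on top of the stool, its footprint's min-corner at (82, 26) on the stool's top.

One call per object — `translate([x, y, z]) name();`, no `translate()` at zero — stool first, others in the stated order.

stool();
translate([82, 26, 404]) spool();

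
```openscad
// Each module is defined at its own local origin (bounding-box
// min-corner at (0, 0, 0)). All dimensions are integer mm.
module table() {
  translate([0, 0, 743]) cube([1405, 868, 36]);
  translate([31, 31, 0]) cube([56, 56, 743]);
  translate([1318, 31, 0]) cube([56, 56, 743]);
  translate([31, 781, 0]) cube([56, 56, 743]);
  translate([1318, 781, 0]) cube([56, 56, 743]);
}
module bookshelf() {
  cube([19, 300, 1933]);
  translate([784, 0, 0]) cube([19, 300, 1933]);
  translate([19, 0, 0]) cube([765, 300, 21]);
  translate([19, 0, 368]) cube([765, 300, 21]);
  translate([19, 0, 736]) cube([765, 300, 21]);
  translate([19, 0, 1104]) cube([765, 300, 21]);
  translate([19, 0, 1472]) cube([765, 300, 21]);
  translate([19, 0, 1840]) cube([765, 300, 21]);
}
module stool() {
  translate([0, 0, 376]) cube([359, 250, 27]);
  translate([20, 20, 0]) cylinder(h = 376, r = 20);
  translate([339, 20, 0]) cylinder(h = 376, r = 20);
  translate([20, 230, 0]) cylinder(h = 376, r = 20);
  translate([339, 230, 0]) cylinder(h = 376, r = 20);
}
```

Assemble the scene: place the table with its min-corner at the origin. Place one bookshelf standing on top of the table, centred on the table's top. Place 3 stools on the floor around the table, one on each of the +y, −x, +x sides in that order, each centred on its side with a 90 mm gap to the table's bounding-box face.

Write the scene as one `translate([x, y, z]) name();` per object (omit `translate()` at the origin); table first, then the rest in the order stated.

table();
translate([301, 284, 779]) bookshelf();
translate([523, 958, 0]) stool();
translate([-449, 309, 0]) stool();
translate([1495, 309, 0]) stool();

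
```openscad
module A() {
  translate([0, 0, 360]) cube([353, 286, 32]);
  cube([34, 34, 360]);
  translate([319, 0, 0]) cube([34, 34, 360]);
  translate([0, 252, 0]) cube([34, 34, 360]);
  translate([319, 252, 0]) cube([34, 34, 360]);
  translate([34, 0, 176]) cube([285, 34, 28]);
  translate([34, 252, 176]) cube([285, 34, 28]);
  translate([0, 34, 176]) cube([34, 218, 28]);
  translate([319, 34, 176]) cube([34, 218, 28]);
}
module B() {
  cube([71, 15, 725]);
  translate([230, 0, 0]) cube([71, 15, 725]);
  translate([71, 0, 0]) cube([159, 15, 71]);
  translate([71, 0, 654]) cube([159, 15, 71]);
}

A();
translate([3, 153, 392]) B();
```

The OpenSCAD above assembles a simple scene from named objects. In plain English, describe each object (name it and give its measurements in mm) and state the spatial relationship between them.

A is a four-legged stool. The seat is a 353×286×32 mm slab whose top surface is at z = 392 mm; four square legs, each 34×34 mm in cross-section, run from the floor (z = 0) to the underside of the seat, each flush with a corner of the seat. Four stretchers, 34 mm wide and 28 mm tall, connect adjacent legs with their undersides at z = 176 mm, each running between the inner faces of the legs it joins and aligned with the legs' outer faces on the other axis.

B is a rectangular picture frame lying in the x–z plane (depth along y). The opening is 159 mm wide (x) by 583 mm tall (z), surrounded by a border 71 mm wide on all four sides. The frame is 15 mm deep and is made of two full-height vertical stiles with two horizontal rails fitted between them.

The picture frame is on top of the stool.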